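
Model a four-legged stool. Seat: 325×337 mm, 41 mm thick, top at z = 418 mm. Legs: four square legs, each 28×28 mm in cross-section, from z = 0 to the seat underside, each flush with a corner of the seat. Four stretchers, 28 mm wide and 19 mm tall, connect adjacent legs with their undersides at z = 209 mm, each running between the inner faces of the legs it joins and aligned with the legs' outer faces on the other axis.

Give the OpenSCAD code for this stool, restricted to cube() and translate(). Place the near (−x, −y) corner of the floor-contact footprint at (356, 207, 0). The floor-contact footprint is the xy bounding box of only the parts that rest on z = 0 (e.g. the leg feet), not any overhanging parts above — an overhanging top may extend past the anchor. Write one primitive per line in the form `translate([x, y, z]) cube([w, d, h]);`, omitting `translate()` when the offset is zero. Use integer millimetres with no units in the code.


// leg_h = 418 - 41 = 377
// stretcher span = 325 - 2*28 = 269
translate([356, 207, 377]) cube([325, 337, 41]);
translate([356, 207, 0]) cube([28, 28, 377]);
translate([653, 207, 0]) cube([28, 28, 377]);
translate([356, 516, 0]) cube([28, 28, 377]);
translate([653, 516, 0]) cube([28, 28, 377]);
translate([384, 207, 209]) cube([269, 28, 19]);
translate([384, 516, 209]) cube([269, 28, 19]);
translate([356, 235, 209]) cube([28, 281, 19]);
translate([653, 235, 209]) cube([28, 281, 19]);


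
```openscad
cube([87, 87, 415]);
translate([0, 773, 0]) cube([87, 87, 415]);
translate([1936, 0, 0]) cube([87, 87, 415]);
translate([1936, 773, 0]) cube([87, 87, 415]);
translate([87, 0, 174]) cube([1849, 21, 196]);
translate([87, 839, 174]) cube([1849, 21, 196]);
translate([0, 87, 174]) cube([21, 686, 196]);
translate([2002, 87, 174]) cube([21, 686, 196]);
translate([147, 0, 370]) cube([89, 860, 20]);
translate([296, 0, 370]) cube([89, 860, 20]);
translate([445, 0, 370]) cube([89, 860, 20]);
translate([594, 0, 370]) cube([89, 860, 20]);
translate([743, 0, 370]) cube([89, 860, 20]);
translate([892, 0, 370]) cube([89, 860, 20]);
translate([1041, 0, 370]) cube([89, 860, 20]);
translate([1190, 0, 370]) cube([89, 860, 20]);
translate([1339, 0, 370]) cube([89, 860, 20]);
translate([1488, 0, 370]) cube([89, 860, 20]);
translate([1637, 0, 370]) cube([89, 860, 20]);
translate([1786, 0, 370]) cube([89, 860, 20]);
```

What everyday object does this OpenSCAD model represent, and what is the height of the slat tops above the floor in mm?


A bed frame. The slat-top height is 390 mm.

Four posts, four rails, and a row of slats — a bed frame. Slats sit on the rails at z = 174 + 196 = 370; with slat thickness 20, the top is 390 mm.


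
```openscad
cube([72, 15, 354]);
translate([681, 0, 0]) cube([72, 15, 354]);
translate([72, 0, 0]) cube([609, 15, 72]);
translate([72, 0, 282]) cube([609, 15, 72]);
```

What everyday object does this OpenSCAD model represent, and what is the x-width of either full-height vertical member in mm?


A picture frame. The border width is 72 mm.

Four thin pieces enclosing a rectangular opening — a picture frame. The two full-height stiles are 354 mm tall; the top rail sits at z = 282 and is 72 mm tall, so the border above the opening is 354 − 282 = 72 mm, matching the stile x-width.


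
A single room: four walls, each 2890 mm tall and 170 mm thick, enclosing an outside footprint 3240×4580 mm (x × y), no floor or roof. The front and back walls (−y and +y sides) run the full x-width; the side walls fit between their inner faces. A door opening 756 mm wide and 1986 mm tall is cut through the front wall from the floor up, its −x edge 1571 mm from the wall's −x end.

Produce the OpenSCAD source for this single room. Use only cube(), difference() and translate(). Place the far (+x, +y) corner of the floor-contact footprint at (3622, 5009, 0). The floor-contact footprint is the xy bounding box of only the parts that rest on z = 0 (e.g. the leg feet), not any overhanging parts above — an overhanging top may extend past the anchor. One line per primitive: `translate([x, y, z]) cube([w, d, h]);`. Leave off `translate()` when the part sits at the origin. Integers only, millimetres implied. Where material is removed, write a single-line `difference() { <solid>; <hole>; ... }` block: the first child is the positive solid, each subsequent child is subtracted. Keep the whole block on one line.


difference() { translate([382, 429, 0]) cube([3240, 170, 2890]); translate([1953, 429, 0]) cube([756, 170, 1986]); }
translate([382, 4839, 0]) cube([3240, 170, 2890]);
translate([382, 599, 0]) cube([170, 4240, 2890]);
translate([3452, 599, 0]) cube([170, 4240, 2890]);


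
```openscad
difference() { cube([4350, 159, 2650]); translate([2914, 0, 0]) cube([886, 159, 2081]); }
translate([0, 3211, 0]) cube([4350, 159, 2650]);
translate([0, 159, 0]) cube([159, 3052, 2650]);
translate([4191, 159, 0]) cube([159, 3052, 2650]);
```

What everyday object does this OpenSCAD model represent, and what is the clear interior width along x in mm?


A single room. The interior width is 4032 mm.

Four walls enclosing a rectangle with a door in the front wall — a room. Outside width 4350 minus two 159 mm walls gives 4032 mm.


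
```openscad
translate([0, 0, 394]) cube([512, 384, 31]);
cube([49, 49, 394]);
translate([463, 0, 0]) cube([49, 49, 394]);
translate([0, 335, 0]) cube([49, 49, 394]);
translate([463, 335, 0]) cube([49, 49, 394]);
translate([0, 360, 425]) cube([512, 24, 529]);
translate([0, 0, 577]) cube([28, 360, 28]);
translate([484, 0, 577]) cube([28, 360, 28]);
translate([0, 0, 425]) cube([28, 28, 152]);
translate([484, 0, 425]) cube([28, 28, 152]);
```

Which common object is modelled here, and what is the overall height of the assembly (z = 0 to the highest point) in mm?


A chair. The overall height is 954 mm.

A slab on four corner posts with a tall panel at the back — a chair. The seat slab sits at z = 394 with thickness 31, and the 529 mm backrest starts at the seat top, so the overall height is 394 + 31 + 529 = 954 mm.


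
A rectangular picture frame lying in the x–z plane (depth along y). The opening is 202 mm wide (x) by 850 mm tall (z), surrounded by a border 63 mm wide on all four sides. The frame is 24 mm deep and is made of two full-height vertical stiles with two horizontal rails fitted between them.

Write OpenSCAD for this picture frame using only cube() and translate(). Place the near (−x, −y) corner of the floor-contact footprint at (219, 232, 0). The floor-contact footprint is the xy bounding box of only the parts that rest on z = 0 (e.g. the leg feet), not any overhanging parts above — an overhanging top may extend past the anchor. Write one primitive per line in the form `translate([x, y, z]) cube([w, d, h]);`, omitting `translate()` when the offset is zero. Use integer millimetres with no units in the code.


translate([219, 232, 0]) cube([63, 24, 976]);
translate([484, 232, 0]) cube([63, 24, 976]);
translate([282, 232, 0]) cube([202, 24, 63]);
translate([282, 232, 913]) cube([202, 24, 63]);


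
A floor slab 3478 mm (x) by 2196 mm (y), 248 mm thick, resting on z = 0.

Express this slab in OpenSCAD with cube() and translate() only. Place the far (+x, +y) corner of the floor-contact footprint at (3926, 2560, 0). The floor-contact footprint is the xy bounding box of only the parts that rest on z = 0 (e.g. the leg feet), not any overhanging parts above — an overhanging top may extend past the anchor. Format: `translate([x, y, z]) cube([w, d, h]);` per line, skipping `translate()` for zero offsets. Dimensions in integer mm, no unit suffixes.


translate([448, 364, 0]) cube([3478, 2196, 248]);


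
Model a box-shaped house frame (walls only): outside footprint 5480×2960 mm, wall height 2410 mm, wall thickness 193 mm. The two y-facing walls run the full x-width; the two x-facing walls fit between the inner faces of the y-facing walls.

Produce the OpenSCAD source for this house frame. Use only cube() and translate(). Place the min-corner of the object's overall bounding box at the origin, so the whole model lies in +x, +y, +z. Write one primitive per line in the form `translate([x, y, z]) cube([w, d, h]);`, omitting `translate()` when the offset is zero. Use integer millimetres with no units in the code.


cube([5480, 193, 2410]);
translate([0, 2767, 0]) cube([5480, 193, 2410]);
translate([0, 193, 0]) cube([193, 2574, 2410]);
translate([5287, 193, 0]) cube([193, 2574, 2410]);


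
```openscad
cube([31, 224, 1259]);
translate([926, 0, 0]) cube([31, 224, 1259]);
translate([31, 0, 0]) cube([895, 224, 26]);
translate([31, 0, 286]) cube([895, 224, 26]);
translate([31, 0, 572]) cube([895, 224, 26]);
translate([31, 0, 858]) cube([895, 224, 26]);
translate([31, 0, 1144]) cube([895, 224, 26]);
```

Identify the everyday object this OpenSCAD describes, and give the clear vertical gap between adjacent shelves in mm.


A bookshelf. The clear shelf gap is 260 mm.

Two tall side panels with 5 horizontal boards between them — a bookshelf. The first two shelf undersides are at z = 0 and z = 286; with shelf thickness 26, the clear gap is 286 − 0 − 26 = 260 mm.


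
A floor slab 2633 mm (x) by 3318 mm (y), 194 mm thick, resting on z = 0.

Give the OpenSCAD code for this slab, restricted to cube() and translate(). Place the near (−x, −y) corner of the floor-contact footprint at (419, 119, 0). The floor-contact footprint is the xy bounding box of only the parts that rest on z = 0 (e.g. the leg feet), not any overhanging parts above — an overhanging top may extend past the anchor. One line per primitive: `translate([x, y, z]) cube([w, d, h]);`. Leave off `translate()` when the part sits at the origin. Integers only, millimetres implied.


translate([419, 119, 0]) cube([2633, 3318, 194]);


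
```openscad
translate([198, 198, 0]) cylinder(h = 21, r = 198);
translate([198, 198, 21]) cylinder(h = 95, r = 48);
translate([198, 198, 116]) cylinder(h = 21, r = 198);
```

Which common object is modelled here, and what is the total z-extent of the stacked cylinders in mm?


A spool. The overall height is 137 mm.

Three coaxial cylinders, large–small–large — a spool. Two 21 mm flanges and a 95 mm core give 21 + 95 + 21 = 137 mm.


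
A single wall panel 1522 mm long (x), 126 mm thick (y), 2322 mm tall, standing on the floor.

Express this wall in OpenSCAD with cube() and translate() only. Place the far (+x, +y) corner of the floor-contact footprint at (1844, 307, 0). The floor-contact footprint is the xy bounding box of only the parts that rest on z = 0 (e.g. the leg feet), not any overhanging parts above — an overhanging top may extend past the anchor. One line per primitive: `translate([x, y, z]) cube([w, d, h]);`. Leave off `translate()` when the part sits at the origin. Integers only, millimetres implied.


translate([322, 181, 0]) cube([1522, 126, 2322]);


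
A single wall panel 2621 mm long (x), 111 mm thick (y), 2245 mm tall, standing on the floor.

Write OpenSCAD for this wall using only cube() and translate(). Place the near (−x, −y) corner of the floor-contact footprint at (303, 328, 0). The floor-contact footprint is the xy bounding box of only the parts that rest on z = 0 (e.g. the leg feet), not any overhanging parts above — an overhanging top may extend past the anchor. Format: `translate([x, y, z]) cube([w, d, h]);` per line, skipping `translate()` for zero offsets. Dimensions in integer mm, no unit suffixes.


translate([303, 328, 0]) cube([2621, 111, 2245]);


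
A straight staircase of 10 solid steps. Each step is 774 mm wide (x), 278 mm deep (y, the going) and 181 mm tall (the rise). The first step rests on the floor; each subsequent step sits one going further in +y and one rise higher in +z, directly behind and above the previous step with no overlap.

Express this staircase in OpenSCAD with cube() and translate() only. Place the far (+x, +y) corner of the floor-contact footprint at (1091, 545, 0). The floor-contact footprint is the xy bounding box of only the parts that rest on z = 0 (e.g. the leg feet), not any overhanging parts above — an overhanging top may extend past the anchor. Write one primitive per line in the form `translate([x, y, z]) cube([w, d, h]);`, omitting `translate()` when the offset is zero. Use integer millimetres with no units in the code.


translate([317, 267, 0]) cube([774, 278, 181]);
translate([317, 545, 181]) cube([774, 278, 181]);
translate([317, 823, 362]) cube([774, 278, 181]);
translate([317, 1101, 543]) cube([774, 278, 181]);
translate([317, 1379, 724]) cube([774, 278, 181]);
translate([317, 1657, 905]) cube([774, 278, 181]);
translate([317, 1935, 1086]) cube([774, 278, 181]);
translate([317, 2213, 1267]) cube([774, 278, 181]);
translate([317, 2491, 1448]) cube([774, 278, 181]);
translate([317, 2769, 1629]) cube([774, 278, 181]);


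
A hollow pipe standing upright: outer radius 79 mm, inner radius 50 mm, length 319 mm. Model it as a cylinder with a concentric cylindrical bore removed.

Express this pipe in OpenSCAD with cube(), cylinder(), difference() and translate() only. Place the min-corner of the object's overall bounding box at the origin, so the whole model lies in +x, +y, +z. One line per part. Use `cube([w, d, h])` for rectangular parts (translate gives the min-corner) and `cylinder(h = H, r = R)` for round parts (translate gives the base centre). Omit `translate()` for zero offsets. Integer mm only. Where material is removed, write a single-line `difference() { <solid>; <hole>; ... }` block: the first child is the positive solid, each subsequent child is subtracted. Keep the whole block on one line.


difference() { translate([79, 79, 0]) cylinder(h = 319, r = 79); translate([79, 79, 0]) cylinder(h = 319, r = 50); }


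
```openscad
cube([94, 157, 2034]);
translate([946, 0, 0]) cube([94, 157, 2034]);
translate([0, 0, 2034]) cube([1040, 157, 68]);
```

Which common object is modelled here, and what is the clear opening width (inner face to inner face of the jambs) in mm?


A door frame. The clear opening width is 852 mm.

Two 2034 mm tall posts with a header on top — a door frame. The left jamb is 94 mm wide at x = 0; the right jamb starts at x = 946. The clear opening is 946 − 94 = 852 mm.


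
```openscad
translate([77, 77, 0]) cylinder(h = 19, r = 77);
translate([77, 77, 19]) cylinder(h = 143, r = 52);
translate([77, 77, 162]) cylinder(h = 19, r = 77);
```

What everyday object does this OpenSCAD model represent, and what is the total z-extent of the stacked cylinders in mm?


A spool. The overall height is 181 mm.

Three coaxial cylinders, large–small–large — a spool. Two 19 mm flanges and a 143 mm core give 19 + 143 + 19 = 181 mm.


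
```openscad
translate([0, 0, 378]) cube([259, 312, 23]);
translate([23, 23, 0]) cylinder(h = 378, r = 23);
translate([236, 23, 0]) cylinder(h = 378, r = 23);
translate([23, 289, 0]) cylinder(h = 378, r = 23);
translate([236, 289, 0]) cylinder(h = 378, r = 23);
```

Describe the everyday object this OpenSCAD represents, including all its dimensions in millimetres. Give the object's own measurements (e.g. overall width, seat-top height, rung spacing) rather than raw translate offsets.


A four-legged stool. The seat is a 259×312×23 mm slab whose top surface is at z = 401 mm; four round legs, each 46 mm in diameter, run from the floor (z = 0) to the underside of the seat, each leg's axis is inset half a diameter from the nearest pair of seat edges (so the leg's bounding box is flush with the corner).


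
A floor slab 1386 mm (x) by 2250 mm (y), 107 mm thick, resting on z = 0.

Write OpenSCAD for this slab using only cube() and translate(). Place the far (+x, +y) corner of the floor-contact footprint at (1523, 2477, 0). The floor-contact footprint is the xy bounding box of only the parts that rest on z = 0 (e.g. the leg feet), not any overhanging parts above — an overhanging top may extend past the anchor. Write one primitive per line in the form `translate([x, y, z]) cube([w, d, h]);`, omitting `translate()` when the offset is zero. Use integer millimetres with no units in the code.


translate([137, 227, 0]) cube([1386, 2250, 107]);


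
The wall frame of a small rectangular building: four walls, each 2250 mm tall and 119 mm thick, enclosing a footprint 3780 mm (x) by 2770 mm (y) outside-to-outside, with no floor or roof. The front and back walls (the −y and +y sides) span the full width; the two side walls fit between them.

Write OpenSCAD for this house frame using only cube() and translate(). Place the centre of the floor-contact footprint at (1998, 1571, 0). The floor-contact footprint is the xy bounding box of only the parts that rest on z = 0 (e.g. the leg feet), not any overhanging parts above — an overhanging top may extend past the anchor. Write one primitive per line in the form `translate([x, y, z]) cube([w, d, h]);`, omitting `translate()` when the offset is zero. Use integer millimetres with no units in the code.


translate([108, 186, 0]) cube([3780, 119, 2250]);
translate([108, 2837, 0]) cube([3780, 119, 2250]);
translate([108, 305, 0]) cube([119, 2532, 2250]);
translate([3769, 305, 0]) cube([119, 2532, 2250]);


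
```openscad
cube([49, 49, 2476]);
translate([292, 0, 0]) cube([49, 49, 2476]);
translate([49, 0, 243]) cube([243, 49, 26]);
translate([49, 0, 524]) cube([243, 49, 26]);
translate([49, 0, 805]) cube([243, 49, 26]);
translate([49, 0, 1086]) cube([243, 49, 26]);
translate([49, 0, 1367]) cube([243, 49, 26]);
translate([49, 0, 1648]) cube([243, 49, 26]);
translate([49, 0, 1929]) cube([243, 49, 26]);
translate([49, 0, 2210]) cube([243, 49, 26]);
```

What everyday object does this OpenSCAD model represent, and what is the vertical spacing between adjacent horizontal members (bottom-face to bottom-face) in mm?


A ladder. The rung spacing is 281 mm.

Two tall 49×49 posts with 8 short bars between them — a ladder. Adjacent rungs sit at z = 243 and z = 524, so the spacing is 524 − 243 = 281 mm.


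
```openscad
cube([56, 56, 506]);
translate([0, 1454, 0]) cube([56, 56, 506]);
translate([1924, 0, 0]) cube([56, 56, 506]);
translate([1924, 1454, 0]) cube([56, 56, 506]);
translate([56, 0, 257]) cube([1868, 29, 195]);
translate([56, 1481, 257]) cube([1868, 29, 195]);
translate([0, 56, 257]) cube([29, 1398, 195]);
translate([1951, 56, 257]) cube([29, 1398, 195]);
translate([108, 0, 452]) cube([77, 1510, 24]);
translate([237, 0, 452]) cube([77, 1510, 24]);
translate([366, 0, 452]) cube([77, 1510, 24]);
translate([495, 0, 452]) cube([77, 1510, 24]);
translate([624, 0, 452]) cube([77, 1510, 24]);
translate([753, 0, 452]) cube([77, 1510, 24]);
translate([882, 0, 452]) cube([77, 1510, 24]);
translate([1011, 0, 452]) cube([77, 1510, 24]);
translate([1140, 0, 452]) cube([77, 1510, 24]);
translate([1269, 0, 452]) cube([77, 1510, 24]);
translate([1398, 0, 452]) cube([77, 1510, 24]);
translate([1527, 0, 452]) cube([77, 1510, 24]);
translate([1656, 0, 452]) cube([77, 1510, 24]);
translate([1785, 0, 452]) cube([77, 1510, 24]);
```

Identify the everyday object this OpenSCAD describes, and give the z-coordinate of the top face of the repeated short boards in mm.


A bed frame. The slat-top height is 476 mm.

Four posts, four rails, and a row of slats — a bed frame. Slats sit on the rails at z = 257 + 195 = 452; with slat thickness 24, the top is 476 mm.


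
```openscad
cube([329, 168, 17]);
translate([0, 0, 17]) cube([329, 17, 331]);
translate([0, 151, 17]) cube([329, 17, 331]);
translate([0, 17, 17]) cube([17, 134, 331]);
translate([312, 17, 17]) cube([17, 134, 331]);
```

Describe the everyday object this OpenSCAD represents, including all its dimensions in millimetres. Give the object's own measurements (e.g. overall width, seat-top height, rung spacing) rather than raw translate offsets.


An open-topped rectangular box: outside dimensions 329×168×348 mm, with a uniform wall and base thickness of 17 mm. The base is a full 329×168 slab on the floor; four walls sit on top of the base. The front and back walls (the −y and +y sides) span the full width; the two side walls fit between them.


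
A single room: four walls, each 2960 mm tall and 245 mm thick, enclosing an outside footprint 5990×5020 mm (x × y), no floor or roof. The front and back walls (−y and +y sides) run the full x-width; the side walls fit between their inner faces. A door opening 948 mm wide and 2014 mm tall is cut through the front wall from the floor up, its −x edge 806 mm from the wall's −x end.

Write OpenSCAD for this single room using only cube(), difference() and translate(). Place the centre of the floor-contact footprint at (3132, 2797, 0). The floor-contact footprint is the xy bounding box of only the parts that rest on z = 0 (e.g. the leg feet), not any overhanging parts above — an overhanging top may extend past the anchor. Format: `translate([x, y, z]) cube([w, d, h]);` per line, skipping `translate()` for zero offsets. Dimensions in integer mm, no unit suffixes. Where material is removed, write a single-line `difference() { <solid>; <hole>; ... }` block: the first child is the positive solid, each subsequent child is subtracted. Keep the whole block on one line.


difference() { translate([137, 287, 0]) cube([5990, 245, 2960]); translate([943, 287, 0]) cube([948, 245, 2014]); }
translate([137, 5062, 0]) cube([5990, 245, 2960]);
translate([137, 532, 0]) cube([245, 4530, 2960]);
translate([5882, 532, 0]) cube([245, 4530, 2960]);


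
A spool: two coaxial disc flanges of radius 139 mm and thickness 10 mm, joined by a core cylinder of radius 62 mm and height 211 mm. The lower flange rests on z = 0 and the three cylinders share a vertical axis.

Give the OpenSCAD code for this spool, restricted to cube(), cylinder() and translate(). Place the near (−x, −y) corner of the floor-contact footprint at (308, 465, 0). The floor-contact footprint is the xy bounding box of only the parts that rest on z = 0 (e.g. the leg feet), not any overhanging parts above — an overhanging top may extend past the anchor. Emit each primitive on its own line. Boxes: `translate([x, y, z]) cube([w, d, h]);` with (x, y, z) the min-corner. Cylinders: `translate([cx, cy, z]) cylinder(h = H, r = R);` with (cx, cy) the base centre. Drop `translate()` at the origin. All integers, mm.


translate([447, 604, 0]) cylinder(h = 10, r = 139);
translate([447, 604, 10]) cylinder(h = 211, r = 62);
translate([447, 604, 221]) cylinder(h = 10, r = 139);


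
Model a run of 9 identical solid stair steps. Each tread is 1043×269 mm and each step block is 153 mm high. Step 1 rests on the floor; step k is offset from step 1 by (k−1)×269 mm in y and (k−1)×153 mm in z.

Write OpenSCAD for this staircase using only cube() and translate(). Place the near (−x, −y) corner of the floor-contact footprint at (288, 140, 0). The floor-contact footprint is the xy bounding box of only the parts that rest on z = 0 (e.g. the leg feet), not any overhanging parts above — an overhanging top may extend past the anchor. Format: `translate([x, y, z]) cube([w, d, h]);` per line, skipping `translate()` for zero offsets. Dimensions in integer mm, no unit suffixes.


translate([288, 140, 0]) cube([1043, 269, 153]);
translate([288, 409, 153]) cube([1043, 269, 153]);
translate([288, 678, 306]) cube([1043, 269, 153]);
translate([288, 947, 459]) cube([1043, 269, 153]);
translate([288, 1216, 612]) cube([1043, 269, 153]);
translate([288, 1485, 765]) cube([1043, 269, 153]);
translate([288, 1754, 918]) cube([1043, 269, 153]);
translate([288, 2023, 1071]) cube([1043, 269, 153]);
translate([288, 2292, 1224]) cube([1043, 269, 153]);


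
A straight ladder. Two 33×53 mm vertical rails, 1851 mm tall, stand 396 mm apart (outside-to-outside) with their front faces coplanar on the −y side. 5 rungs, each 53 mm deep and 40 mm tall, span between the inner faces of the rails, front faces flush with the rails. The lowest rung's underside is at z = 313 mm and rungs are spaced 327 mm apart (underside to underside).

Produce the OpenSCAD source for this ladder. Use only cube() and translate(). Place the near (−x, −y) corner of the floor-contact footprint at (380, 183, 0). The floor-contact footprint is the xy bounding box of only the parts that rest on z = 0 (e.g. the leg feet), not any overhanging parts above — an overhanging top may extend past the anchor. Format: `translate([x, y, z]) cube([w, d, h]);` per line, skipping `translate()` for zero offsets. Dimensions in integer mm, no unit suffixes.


translate([380, 183, 0]) cube([33, 53, 1851]);
translate([743, 183, 0]) cube([33, 53, 1851]);
translate([413, 183, 313]) cube([330, 53, 40]);
translate([413, 183, 640]) cube([330, 53, 40]);
translate([413, 183, 967]) cube([330, 53, 40]);
translate([413, 183, 1294]) cube([330, 53, 40]);
translate([413, 183, 1621]) cube([330, 53, 40]);


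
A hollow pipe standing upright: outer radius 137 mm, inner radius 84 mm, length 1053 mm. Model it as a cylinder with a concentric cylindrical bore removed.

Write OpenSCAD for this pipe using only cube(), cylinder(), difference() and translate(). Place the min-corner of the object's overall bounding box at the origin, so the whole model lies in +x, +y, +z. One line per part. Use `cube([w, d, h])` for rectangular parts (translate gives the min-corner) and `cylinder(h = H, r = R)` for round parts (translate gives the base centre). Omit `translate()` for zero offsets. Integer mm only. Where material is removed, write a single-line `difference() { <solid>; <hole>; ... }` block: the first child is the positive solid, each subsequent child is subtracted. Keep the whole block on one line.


difference() { translate([137, 137, 0]) cylinder(h = 1053, r = 137); translate([137, 137, 0]) cylinder(h = 1053, r = 84); }


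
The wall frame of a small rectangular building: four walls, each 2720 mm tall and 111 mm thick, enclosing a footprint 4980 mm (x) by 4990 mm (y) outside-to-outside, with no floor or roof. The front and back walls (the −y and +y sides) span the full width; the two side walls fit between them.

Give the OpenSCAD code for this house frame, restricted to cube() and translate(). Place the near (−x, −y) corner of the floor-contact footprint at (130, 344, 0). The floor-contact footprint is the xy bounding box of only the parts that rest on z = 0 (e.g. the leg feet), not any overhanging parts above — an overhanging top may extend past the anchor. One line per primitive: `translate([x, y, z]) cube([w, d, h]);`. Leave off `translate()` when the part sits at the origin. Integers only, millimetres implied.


translate([130, 344, 0]) cube([4980, 111, 2720]);
translate([130, 5223, 0]) cube([4980, 111, 2720]);
translate([130, 455, 0]) cube([111, 4768, 2720]);
translate([4999, 455, 0]) cube([111, 4768, 2720]);


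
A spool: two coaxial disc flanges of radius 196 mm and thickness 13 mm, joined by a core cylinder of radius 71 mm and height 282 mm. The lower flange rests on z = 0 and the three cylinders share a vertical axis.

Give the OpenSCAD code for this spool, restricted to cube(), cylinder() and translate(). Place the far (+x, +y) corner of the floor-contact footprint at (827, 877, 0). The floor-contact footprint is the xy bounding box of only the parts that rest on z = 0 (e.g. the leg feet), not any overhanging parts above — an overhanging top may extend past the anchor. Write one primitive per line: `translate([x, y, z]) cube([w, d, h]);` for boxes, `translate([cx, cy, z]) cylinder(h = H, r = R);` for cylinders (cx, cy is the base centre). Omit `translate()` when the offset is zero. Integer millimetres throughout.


translate([631, 681, 0]) cylinder(h = 13, r = 196);
translate([631, 681, 13]) cylinder(h = 282, r = 71);
translate([631, 681, 295]) cylinder(h = 13, r = 196);


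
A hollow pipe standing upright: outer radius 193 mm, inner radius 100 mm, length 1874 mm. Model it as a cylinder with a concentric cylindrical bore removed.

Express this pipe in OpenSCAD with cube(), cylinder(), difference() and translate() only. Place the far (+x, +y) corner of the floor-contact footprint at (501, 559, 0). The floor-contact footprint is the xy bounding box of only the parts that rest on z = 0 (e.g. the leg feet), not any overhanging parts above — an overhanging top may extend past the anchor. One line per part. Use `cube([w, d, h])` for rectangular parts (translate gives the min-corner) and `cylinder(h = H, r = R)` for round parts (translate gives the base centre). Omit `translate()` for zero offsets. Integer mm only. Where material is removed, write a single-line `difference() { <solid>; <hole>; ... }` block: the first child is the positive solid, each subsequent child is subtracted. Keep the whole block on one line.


difference() { translate([308, 366, 0]) cylinder(h = 1874, r = 193); translate([308, 366, 0]) cylinder(h = 1874, r = 100); }


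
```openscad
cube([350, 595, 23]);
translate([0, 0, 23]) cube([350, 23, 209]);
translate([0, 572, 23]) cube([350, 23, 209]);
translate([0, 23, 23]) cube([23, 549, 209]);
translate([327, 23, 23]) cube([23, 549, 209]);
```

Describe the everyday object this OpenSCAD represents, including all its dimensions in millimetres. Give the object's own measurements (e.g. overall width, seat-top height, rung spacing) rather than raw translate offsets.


An open-topped rectangular box: outside dimensions 350×595×232 mm, with a uniform wall and base thickness of 23 mm. The base is a full 350×595 slab on the floor; four walls sit on top of the base. The front and back walls (the −y and +y sides) span the full width; the two side walls fit between them.


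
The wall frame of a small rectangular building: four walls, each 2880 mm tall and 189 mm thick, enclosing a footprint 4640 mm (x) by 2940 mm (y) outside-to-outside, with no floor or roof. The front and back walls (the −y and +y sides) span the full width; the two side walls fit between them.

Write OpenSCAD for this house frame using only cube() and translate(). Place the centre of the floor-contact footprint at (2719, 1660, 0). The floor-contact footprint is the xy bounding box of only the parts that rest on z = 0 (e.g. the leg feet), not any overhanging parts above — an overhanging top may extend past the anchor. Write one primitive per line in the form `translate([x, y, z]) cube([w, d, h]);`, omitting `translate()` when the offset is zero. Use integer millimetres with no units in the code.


translate([399, 190, 0]) cube([4640, 189, 2880]);
translate([399, 2941, 0]) cube([4640, 189, 2880]);
translate([399, 379, 0]) cube([189, 2562, 2880]);
translate([4850, 379, 0]) cube([189, 2562, 2880]);


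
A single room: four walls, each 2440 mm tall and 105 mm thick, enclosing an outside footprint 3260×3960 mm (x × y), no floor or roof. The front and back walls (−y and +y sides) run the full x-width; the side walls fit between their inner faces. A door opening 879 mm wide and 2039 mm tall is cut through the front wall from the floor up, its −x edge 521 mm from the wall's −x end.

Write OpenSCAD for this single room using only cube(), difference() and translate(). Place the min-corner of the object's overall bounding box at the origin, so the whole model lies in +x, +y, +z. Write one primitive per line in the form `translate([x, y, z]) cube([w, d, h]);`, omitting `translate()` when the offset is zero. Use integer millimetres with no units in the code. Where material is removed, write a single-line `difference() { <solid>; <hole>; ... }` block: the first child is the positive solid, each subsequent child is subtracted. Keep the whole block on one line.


difference() { cube([3260, 105, 2440]); translate([521, 0, 0]) cube([879, 105, 2039]); }
translate([0, 3855, 0]) cube([3260, 105, 2440]);
translate([0, 105, 0]) cube([105, 3750, 2440]);
translate([3155, 105, 0]) cube([105, 3750, 2440]);


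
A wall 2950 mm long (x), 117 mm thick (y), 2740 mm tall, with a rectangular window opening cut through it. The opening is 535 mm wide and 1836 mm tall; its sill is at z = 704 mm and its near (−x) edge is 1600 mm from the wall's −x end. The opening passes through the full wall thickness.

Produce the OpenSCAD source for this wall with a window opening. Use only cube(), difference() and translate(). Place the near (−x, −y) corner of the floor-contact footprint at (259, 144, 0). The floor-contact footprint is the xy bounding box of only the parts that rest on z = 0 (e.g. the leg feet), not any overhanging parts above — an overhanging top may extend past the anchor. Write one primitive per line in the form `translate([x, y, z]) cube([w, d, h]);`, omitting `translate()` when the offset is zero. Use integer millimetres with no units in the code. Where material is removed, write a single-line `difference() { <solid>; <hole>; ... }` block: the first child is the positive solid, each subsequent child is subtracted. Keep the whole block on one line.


difference() { translate([259, 144, 0]) cube([2950, 117, 2740]); translate([1859, 144, 704]) cube([535, 117, 1836]); }


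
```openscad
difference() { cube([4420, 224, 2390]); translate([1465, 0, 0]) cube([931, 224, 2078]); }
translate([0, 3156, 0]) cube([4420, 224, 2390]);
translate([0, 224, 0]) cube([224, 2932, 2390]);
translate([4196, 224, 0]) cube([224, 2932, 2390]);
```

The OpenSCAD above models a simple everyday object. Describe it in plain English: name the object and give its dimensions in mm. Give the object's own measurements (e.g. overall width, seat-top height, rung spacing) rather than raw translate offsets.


A single room: four walls, each 2390 mm tall and 224 mm thick, enclosing an outside footprint 4420×3380 mm (x × y), no floor or roof. The front and back walls (−y and +y sides) run the full x-width; the side walls fit between their inner faces. A door opening 931 mm wide and 2078 mm tall is cut through the front wall from the floor up, its −x edge 1465 mm from the wall's −x end.


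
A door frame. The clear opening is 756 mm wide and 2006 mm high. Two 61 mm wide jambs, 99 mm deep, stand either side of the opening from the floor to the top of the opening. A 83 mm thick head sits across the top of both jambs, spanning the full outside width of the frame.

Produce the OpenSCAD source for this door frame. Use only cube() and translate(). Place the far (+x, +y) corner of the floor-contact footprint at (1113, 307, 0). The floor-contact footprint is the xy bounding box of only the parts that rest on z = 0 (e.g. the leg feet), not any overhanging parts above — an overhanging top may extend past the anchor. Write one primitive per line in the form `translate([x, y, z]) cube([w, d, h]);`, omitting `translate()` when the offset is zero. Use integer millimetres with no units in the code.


translate([235, 208, 0]) cube([61, 99, 2006]);
translate([1052, 208, 0]) cube([61, 99, 2006]);
translate([235, 208, 2006]) cube([878, 99, 83]);


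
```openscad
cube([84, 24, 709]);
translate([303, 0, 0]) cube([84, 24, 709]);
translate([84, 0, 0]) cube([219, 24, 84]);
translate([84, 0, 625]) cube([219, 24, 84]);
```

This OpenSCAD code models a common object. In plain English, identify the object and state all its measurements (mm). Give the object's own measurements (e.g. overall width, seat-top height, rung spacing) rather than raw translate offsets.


A rectangular picture frame lying in the x–z plane (depth along y). The opening is 219 mm wide (x) by 541 mm tall (z), surrounded by a border 84 mm wide on all four sides. The frame is 24 mm deep and is made of two full-height vertical stiles with two horizontal rails fitted between them.


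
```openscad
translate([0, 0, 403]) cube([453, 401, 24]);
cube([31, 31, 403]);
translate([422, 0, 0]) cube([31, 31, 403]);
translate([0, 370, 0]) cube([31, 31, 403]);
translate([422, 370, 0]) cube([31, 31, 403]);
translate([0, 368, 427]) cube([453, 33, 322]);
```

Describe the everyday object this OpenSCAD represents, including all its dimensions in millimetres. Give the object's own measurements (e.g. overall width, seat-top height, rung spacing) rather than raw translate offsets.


A chair. The seat is a 453×401×24 mm slab with its top at z = 427 mm, on four 31×31 mm corner legs (flush with the seat edges, standing on z = 0). A flat backrest 33 mm thick, 322 mm tall, spans the full seat width and rises from the seat top along its +y edge, rear face flush with the rear of the seat.


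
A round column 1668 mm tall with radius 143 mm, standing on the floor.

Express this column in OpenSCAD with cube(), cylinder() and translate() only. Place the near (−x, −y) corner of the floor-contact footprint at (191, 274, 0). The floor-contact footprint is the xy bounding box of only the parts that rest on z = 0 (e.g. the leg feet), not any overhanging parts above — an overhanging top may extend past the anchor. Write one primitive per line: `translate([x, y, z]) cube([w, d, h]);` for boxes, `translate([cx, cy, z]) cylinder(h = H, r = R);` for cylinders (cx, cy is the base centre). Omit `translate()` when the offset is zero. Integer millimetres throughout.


translate([334, 417, 0]) cylinder(h = 1668, r = 143);


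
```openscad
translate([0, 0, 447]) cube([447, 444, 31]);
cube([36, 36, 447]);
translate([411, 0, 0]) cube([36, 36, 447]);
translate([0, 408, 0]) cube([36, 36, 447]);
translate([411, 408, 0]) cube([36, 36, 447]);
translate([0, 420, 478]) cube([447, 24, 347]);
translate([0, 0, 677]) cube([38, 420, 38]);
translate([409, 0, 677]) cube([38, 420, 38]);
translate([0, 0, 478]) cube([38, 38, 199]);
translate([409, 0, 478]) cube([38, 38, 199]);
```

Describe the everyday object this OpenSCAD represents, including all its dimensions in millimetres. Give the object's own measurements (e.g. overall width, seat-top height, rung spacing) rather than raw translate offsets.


A chair. The seat is a 447×444×31 mm slab with its top at z = 478 mm, on four 36×36 mm corner legs (flush with the seat edges, standing on z = 0). A flat backrest 24 mm thick, 347 mm tall, spans the full seat width and rises from the seat top along its +y edge, rear face flush with the rear of the seat. Two armrests of 38×38 mm section run along each side from the seat's front edge to the front of the backrest, top faces 237 mm above the seat top and outer faces flush with the seat's x-edges; a 38×38 mm post under the front of each armrest stands on the seat at the front corner.


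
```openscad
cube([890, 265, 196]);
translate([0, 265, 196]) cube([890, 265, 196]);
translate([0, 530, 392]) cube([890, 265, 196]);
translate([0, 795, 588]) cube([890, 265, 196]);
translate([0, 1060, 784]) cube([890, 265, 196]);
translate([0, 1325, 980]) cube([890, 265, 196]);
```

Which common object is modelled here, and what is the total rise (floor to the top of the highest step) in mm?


A staircase. The total rise is 1176 mm.

6 identical blocks, each offset up and back from the previous — a staircase. Each step is 196 mm tall and there are 6 of them, so the total rise is 6 × 196 = 1176 mm.


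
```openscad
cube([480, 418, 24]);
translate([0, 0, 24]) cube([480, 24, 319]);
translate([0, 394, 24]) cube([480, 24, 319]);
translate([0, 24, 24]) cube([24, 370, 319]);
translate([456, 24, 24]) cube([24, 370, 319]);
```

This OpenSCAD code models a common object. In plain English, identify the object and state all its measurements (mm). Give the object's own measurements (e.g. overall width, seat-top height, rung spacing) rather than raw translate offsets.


An open-topped rectangular box: outside dimensions 480×418×343 mm, with a uniform wall and base thickness of 24 mm. The base is a full 480×418 slab on the floor; four walls sit on top of the base. The front and back walls (the −y and +y sides) span the full width; the two side walls fit between them.


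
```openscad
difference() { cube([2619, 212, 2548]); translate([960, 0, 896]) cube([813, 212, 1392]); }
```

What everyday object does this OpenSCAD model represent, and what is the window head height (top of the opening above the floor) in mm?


A wall with a window opening. The window head height is 2288 mm.

A wall with a rectangular opening subtracted — a window. Sill at z = 896, opening 1392 mm tall, so the head is at 896 + 1392 = 2288 mm.


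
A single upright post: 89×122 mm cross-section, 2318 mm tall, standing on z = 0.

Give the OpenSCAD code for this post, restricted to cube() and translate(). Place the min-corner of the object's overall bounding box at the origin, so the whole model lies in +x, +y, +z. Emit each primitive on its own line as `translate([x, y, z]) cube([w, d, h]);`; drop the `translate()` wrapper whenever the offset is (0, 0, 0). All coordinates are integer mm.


cube([89, 122, 2318]);
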